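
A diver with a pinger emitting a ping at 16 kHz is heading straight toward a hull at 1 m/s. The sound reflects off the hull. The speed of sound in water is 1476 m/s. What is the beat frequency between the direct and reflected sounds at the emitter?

The hull receives the sound from a moving source: f₁ = f₀ · v/(v − v_e) = 16 × 1476/1475 ≈ 16.0108 kHz.
On the return leg the diver with a pinger is a moving observer: f₂ = f₁ · (v + v_e)/v = 16.0108 × 1477/1476 ≈ 16.0217 kHz.
Equivalently f₂ = f₀ · (v + v_e)/(v − v_e).
Beat against the emitted tone (with f₀ = 16000 Hz): |f₂ − f₀| = 2v_e·f₀/(v − v_e) = 2 × 1 × 16000/1475 ≈ 21.7 Hz.

21.7 Hz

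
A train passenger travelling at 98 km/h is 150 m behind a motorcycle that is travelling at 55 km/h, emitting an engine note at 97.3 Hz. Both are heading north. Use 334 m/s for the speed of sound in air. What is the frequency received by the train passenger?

55 km/h = 15.28 m/s; 98 km/h = 27.22 m/s.
The train passenger is behind, so the motorcycle is moving away from it while the train passenger is moving toward the motorcycle.
Both move, so f' = f · (v + v_o)/(v + v_s).
f' = 97.3 × (334 + 27.22)/(334 + 15.28) = 97.3 × 361.22/349.28 ≈ 101 Hz.

101 Hz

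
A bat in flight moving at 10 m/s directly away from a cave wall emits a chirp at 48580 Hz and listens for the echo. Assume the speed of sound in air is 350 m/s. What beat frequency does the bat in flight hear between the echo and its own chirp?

2699 Hz

The cave wall receives the sound from a moving source: f₁ = f₀ · v/(v + v_e) = 48580 × 350/360 ≈ 47231 Hz.
On the return leg the bat in flight is a moving observer: f₂ = f₁ · (v − v_e)/v = 47231 × 340/350 ≈ 45881 Hz.
Equivalently f₂ = f₀ · (v − v_e)/(v + v_e).
Beat against the emitted tone: |f₂ − f₀| = 2v_e·f₀/(v + v_e) = 2 × 10 × 48580/360 ≈ 2699 Hz.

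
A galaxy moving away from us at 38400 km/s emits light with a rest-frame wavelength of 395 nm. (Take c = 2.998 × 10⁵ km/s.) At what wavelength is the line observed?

449.3 nm

β = v/c = 38400/299800 = 0.1281.
Relativistic Doppler for wavelength: λ' = λ₀ · √((1 + β)/(1 − β)).
λ' = 395 × √(1.1281/0.8719) = 395 × 1.13745 ≈ 449.3 nm.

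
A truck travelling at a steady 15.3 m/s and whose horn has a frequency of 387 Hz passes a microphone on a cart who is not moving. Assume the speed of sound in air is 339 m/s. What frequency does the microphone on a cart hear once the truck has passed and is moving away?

370 Hz

Receding: f₂ = f · v/(v + v_s) = 387 × 339/354.3 ≈ 370 Hz.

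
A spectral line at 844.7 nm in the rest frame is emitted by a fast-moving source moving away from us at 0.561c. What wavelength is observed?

1592.8 nm

Relativistic Doppler for wavelength: λ' = λ₀ · √((1 + β)/(1 − β)).
λ' = 844.7 × √(1.5610/0.4390) = 844.7 × 1.88569 ≈ 1592.8 nm.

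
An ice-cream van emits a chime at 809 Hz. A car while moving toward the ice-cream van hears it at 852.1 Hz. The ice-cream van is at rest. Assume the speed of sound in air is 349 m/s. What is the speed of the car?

f' = f · (v + v_o)/v ⇒ v_o = v · |f'/f − 1|.
v_o = 349 × |852.1/809 − 1| = 349 × 0.05328 ≈ 18.6 m/s.

18.6 m/s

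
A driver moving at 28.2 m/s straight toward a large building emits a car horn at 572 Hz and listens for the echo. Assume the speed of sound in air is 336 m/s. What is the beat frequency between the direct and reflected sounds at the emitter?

105 Hz

The large building receives the sound from a moving source: f₁ = f₀ · v/(v − v_e) = 572 × 336/307.8 ≈ 624.4 Hz.
On the return leg the driver is a moving observer: f₂ = f₁ · (v + v_e)/v = 624.4 × 364.2/336 ≈ 676.8 Hz.
Equivalently f₂ = f₀ · (v + v_e)/(v − v_e).
Beat against the emitted tone: |f₂ − f₀| = 2v_e·f₀/(v − v_e) = 2 × 28.2 × 572/307.8 ≈ 105 Hz.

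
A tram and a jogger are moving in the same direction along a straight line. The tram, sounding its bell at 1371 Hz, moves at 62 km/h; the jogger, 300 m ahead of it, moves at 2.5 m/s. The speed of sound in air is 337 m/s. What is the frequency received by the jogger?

62 km/h = 17.22 m/s.
The jogger is ahead, so the tram is moving toward it while the jogger is moving away from the tram.
With source approaching and observer receding, f' = f · (v − v_o)/(v − v_s).
f' = 1371 × (337 − 2.5)/(337 − 17.22) = 1371 × 334.5/319.78 ≈ 1434 Hz.

1434 Hz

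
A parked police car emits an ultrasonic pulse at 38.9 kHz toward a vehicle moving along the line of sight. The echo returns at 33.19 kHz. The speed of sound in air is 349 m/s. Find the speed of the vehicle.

28 m/s

Double Doppler shift off a moving reflector: f₂ = f₀ · (v + u)/(v − u) (u > 0 toward emitter).
Rearranging, u = v · (f₂ − f₀)/(f₂ + f₀) = 349 × -5.71/72.09 ≈ -28 m/s.
So the vehicle is moving at 28 m/s away from the emitter.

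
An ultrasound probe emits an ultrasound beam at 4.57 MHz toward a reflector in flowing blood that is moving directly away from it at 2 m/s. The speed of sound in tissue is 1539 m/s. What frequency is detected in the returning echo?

The reflector in flowing blood first receives the wave as a moving observer: f₁ = f₀ · (v − u)/v = 4.57 × (1539 − 2)/1539 ≈ 4.564 MHz.
On reflection it acts as a source moving away from the stationary detector: f₂ = f₁ · v/(v + u) = 4.564 × 1539/1541 ≈ 4.558 MHz.

4.558 MHz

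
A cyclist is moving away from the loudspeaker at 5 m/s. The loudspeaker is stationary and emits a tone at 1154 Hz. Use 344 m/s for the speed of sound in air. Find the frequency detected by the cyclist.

1137 Hz

Only the observer moves, away from the source, so f' = f · (v − v_o)/v.
f' = 1154 × (344 − 5)/344 = 1154 × 339/344 ≈ 1137 Hz.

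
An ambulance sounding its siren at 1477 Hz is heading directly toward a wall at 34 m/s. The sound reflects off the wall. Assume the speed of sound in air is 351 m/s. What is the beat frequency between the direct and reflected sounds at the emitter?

317 Hz

The wall receives the sound from a moving source: f₁ = f₀ · v/(v − v_e) = 1477 × 351/317 ≈ 1635 Hz.
On the return leg the ambulance is a moving observer: f₂ = f₁ · (v + v_e)/v = 1635 × 385/351 ≈ 1794 Hz.
Equivalently f₂ = f₀ · (v + v_e)/(v − v_e).
Beat against the emitted tone: |f₂ − f₀| = 2v_e·f₀/(v − v_e) = 2 × 34 × 1477/317 ≈ 317 Hz.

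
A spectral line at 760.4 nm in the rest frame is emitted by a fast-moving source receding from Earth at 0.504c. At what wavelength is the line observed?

Relativistic Doppler for wavelength: λ' = λ₀ · √((1 + β)/(1 − β)).
λ' = 760.4 × √(1.5040/0.4960) = 760.4 × 1.74134 ≈ 1324.1 nm.

1324.1 nm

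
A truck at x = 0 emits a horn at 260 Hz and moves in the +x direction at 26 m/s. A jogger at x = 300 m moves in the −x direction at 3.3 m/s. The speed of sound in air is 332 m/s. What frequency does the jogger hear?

The observer lies on the +x side, so the source is heading toward the observer and the observer is heading toward the source.
Both move, so f' = f · (v + v_o)/(v − v_s).
f' = 260 × (332 + 3.3)/(332 − 26) = 260 × 335.3/306 ≈ 285 Hz.

285 Hz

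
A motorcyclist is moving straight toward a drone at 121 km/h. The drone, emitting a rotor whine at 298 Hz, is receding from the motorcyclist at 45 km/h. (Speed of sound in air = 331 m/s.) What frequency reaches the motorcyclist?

45 km/h = 12.5 m/s; 121 km/h = 33.61 m/s.
With source receding and observer approaching, f' = f · (v + v_o)/(v + v_s).
f' = 298 × (331 + 33.61)/(331 + 12.5) = 298 × 364.61/343.5 ≈ 316 Hz.

316 Hz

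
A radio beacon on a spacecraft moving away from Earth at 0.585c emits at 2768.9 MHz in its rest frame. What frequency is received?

1416.8 MHz

Relativistic Doppler for frequency: f' = f₀ · √((1 − β)/(1 + β)).
f' = 2768.9 × √(0.4150/1.5850) = 2768.9 × 0.51169 ≈ 1416.8 MHz.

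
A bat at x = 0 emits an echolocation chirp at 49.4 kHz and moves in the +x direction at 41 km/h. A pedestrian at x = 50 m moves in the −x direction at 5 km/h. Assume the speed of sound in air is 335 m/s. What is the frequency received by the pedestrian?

41 km/h = 11.39 m/s; 5 km/h = 1.389 m/s.
The observer lies on the +x side, so the source is heading toward the observer and the observer is heading toward the source.
With source approaching and observer approaching, f' = f · (v + v_o)/(v − v_s).
f' = 49.4 × (335 + 1.389)/(335 − 11.39) = 49.4 × 336.39/323.61 ≈ 51.4 kHz.

51.4 kHz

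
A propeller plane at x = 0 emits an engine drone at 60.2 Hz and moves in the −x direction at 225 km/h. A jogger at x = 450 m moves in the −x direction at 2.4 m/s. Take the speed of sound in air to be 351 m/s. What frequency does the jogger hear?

51.5 Hz

225 km/h = 62.5 m/s.
The observer lies on the +x side, so the source is heading away from the observer and the observer is heading toward the source.
General Doppler shift: f' = f · (v + v_o)/(v + v_s).
f' = 60.2 × (351 + 2.4)/(351 + 62.5) = 60.2 × 353.4/413.5 ≈ 51.5 Hz.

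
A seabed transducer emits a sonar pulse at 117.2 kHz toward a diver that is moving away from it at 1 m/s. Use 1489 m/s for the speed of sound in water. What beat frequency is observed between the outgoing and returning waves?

The diver first receives the wave as a moving observer: f₁ = f₀ · (v − u)/v = 117.2 × (1489 − 1)/1489 ≈ 117.1213 kHz.
On reflection it acts as a source moving away from the stationary detector: f₂ = f₁ · v/(v + u) = 117.1213 × 1489/1490 ≈ 117.0427 kHz.
Equivalently f₂ = f₀ · (v − u)/(v + u).
Beat frequency (with f₀ = 117200 Hz): |f₂ − f₀| = 2u·f₀/(v + u) = 2 × 1 × 117200/1490 ≈ 157 Hz.

157 Hz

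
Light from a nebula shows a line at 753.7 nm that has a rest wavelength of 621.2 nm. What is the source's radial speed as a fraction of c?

λ'/λ₀ = 1.2133 > 1 (redshift), so the source is receding.
λ'/λ₀ = √((1 + β)/(1 − β)) for a receding source ⇒ β = (r² − 1)/(r² + 1) with r = λ'/λ₀.
β = (1.4721 − 1)/(1.4721 + 1) ≈ 0.191.

0.191c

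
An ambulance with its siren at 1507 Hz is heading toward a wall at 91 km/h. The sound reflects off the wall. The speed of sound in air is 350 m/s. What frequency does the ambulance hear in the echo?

91 km/h = 25.28 m/s.
The wall receives the sound from a moving source: f₁ = f₀ · v/(v − v_e) = 1507 × 350/324.72 ≈ 1624 Hz.
On the return leg the ambulance is a moving observer: f₂ = f₁ · (v + v_e)/v = 1624 × 375.28/350 ≈ 1742 Hz.
Equivalently f₂ = f₀ · (v + v_e)/(v − v_e).

1742 Hz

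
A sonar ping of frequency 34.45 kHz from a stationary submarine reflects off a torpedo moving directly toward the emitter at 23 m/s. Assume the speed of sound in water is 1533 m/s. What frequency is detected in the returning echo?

At the torpedo (a moving observer), f₁ = f₀ · (v + u)/v = 34.45 × 1556/1533 ≈ 35.0 kHz.
The reflection then acts as a moving source: f₂ = f₁ · v/(v − u) ≈ 35.5 kHz.
Equivalently f₂ = f₀ · (v + u)/(v − u).

35.5 kHz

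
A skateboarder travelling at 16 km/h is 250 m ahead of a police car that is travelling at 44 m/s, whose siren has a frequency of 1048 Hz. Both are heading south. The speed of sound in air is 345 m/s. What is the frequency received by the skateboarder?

16 km/h = 4.444 m/s.
The skateboarder is ahead, so the police car is moving toward it while the skateboarder is moving away from the police car.
Both move, so f' = f · (v − v_o)/(v − v_s).
f' = 1048 × (345 − 4.444)/(345 − 44) = 1048 × 340.56/301 ≈ 1186 Hz.

1186 Hz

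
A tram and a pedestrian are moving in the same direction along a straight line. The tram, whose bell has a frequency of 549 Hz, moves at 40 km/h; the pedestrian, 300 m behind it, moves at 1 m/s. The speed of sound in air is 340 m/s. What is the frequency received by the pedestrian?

40 km/h = 11.11 m/s.
The pedestrian is behind, so the tram is moving away from it while the pedestrian is moving toward the tram.
With source receding and observer approaching, f' = f · (v + v_o)/(v + v_s).
f' = 549 × (340 + 1)/(340 + 11.11) = 549 × 341/351.11 ≈ 533 Hz.

533 Hz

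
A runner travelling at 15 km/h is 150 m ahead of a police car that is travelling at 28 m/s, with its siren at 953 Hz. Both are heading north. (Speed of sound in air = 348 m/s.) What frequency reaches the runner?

1024 Hz

15 km/h = 4.167 m/s.
The runner is ahead, so the police car is moving toward it while the runner is moving away from the police car.
General Doppler shift: f' = f · (v − v_o)/(v − v_s).
f' = 953 × (348 − 4.167)/(348 − 28) = 953 × 343.83/320 ≈ 1024 Hz.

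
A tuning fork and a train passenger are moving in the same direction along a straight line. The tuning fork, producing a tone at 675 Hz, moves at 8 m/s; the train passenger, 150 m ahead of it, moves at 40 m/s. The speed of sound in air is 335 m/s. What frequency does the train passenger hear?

The train passenger is ahead, so the tuning fork is moving toward it while the train passenger is moving away from the tuning fork.
Both move, so f' = f · (v − v_o)/(v − v_s).
f' = 675 × (335 − 40)/(335 − 8) = 675 × 295/327 ≈ 609 Hz.

609 Hz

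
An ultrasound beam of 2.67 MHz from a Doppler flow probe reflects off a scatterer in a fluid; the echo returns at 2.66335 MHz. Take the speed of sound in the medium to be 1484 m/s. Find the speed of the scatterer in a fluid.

Double Doppler shift off a moving reflector: f₂ = f₀ · (v + u)/(v − u) (u > 0 toward emitter).
Rearranging, u = v · (f₂ − f₀)/(f₂ + f₀) = 1484 × -0.00665/5.33335 ≈ -1.85 m/s.
So the scatterer in a fluid is moving at 1.85 m/s away from the emitter.

1.85 m/s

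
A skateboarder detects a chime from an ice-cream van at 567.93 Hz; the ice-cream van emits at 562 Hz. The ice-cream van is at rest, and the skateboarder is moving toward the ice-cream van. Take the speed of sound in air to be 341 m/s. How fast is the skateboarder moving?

f' = f · (v + v_o)/v ⇒ v_o = v · |f'/f − 1|.
v_o = 341 × |567.93/562 − 1| = 341 × 0.01055 ≈ 3.6 m/s.

3.6 m/s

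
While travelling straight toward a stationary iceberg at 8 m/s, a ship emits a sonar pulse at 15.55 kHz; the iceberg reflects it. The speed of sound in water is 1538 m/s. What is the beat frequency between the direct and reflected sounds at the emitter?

The iceberg receives the sound from a moving source: f₁ = f₀ · v/(v − v_e) = 15.55 × 1538/1530 ≈ 15.6313 kHz.
On the return leg the ship is a moving observer: f₂ = f₁ · (v + v_e)/v = 15.6313 × 1546/1538 ≈ 15.7126 kHz.
Equivalently f₂ = f₀ · (v + v_e)/(v − v_e).
Beat against the emitted tone (with f₀ = 15550 Hz): |f₂ − f₀| = 2v_e·f₀/(v − v_e) = 2 × 8 × 15550/1530 ≈ 163 Hz.

163 Hz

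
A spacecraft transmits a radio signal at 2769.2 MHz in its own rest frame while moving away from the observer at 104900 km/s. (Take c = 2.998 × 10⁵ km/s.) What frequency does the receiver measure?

1921.7 MHz

β = v/c = 104900/299800 = 0.3499.
Relativistic Doppler for frequency: f' = f₀ · √((1 − β)/(1 + β)).
f' = 2769.2 × √(0.6501/1.3499) = 2769.2 × 0.69397 ≈ 1921.7 MHz.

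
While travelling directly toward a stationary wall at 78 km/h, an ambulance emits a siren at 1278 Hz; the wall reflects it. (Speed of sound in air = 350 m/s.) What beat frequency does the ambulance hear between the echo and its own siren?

169 Hz

78 km/h = 21.67 m/s.
The wall receives the sound from a moving source: f₁ = f₀ · v/(v − v_e) = 1278 × 350/328.33 ≈ 1362.3 Hz.
On the return leg the ambulance is a moving observer: f₂ = f₁ · (v + v_e)/v = 1362.3 × 371.67/350 ≈ 1446.7 Hz.
Beat against the emitted tone: |f₂ − f₀| = 2v_e·f₀/(v − v_e) = 2 × 21.67 × 1278/328.33 ≈ 169 Hz.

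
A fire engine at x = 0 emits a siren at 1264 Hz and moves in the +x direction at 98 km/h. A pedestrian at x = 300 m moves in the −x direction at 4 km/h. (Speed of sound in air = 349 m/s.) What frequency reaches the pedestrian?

98 km/h = 27.22 m/s; 4 km/h = 1.111 m/s.
The observer lies on the +x side, so the source is heading toward the observer and the observer is heading toward the source.
General Doppler shift: f' = f · (v + v_o)/(v − v_s).
f' = 1264 × (349 + 1.111)/(349 − 27.22) = 1264 × 350.11/321.78 ≈ 1375 Hz.

1375 Hz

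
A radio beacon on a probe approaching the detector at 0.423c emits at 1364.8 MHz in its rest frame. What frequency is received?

Relativistic Doppler for frequency: f' = f₀ · √((1 + β)/(1 − β)).
f' = 1364.8 × √(1.4230/0.5770) = 1364.8 × 1.57042 ≈ 2143.3 MHz.

2143.3 MHz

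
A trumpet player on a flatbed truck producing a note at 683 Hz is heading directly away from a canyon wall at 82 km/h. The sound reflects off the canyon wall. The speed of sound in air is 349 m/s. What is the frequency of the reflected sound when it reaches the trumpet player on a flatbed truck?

599 Hz

82 km/h = 22.78 m/s.
The canyon wall receives the sound from a moving source: f₁ = f₀ · v/(v + v_e) = 683 × 349/371.78 ≈ 641 Hz.
On the return leg the trumpet player on a flatbed truck is a moving observer: f₂ = f₁ · (v − v_e)/v = 641 × 326.22/349 ≈ 599 Hz.
Equivalently f₂ = f₀ · (v − v_e)/(v + v_e).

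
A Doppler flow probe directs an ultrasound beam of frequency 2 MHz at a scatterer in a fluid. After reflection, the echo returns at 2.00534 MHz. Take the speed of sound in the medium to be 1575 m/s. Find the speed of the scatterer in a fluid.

2.10 m/s

Double Doppler shift off a moving reflector: f₂ = f₀ · (v + u)/(v − u) (u > 0 toward emitter).
Rearranging, u = v · (f₂ − f₀)/(f₂ + f₀) = 1575 × 0.00534/4.00534 ≈ 2.10 m/s.
So the scatterer in a fluid is moving at 2.10 m/s toward the emitter.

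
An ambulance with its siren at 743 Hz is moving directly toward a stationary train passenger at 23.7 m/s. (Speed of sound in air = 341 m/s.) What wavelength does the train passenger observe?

Only the source moves, toward the listener, so f' = f · v/(v − v_s).
f' = 743 × 341/(341 − 23.7) ≈ 798 Hz.
λ' = v/f' = 341/798.497 ≈ 42.7 cm.

42.7 cm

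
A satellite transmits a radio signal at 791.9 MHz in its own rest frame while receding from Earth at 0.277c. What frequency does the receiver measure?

Relativistic Doppler for frequency: f' = f₀ · √((1 − β)/(1 + β)).
f' = 791.9 × √(0.7230/1.2770) = 791.9 × 0.75244 ≈ 595.9 MHz.

595.9 MHz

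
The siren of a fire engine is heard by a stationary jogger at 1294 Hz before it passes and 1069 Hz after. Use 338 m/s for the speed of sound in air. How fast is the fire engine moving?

f₁/f₂ = (v + v_s)/(v − v_s), so v_s = v · (f₁ − f₂)/(f₁ + f₂).
v_s = 338 × (1294 − 1069)/(1294 + 1069) = 338 × 225/2363 ≈ 32 m/s.

32 m/s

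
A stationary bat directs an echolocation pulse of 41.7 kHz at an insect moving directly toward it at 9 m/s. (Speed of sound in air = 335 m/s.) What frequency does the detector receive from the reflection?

44.0 kHz

The insect first receives the wave as a moving observer: f₁ = f₀ · (v + u)/v = 41.7 × (335 + 9)/335 ≈ 42.8 kHz.
The reflection then acts as a moving source: f₂ = f₁ · v/(v − u) ≈ 44.0 kHz.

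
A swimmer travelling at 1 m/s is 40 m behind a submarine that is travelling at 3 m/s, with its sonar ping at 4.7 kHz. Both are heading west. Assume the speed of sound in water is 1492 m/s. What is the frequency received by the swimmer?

The swimmer is behind, so the submarine is moving away from it while the swimmer is moving toward the submarine.
With source receding and observer approaching, f' = f · (v + v_o)/(v + v_s).
f' = 4.7 × (1492 + 1)/(1492 + 3) = 4.7 × 1493/1495 ≈ 4.69 kHz.

4.69 kHz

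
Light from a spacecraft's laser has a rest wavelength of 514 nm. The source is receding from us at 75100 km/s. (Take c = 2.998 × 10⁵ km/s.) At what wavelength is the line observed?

β = v/c = 75100/299800 = 0.2505.
Relativistic Doppler for wavelength: λ' = λ₀ · √((1 + β)/(1 − β)).
λ' = 514 × √(1.2505/0.7495) = 514 × 1.29168 ≈ 663.9 nm.

663.9 nm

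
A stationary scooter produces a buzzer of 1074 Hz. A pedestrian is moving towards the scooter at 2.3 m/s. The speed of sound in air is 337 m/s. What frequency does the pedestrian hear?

Only the observer moves, toward the source, so f' = f · (v + v_o)/v.
f' = 1074 × (337 + 2.3)/337 = 1074 × 339.3/337 ≈ 1081 Hz.

1081 Hz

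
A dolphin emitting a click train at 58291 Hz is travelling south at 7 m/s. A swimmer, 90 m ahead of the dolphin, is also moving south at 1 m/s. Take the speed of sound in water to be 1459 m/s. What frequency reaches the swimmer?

58532 Hz

The swimmer is ahead, so the dolphin is moving toward it while the swimmer is moving away from the dolphin.
Both move, so f' = f · (v − v_o)/(v − v_s).
f' = 58291 × (1459 − 1)/(1459 − 7) = 58291 × 1458/1452 ≈ 58532 Hz.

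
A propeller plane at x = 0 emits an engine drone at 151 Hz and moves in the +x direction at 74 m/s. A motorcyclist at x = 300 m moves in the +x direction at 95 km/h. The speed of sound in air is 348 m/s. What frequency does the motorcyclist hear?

95 km/h = 26.39 m/s.
The observer lies on the +x side, so the source is heading toward the observer and the observer is heading away from the source.
Both move, so f' = f · (v − v_o)/(v − v_s).
f' = 151 × (348 − 26.39)/(348 − 74) = 151 × 321.61/274 ≈ 177 Hz.

177 Hz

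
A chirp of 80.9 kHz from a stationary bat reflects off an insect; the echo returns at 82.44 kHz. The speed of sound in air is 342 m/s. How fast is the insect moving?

3.2 m/s

Double Doppler shift off a moving reflector: f₂ = f₀ · (v + u)/(v − u) (u > 0 toward emitter).
Rearranging, u = v · (f₂ − f₀)/(f₂ + f₀) = 342 × 1.54/163.34 ≈ 3.2 m/s.
So the insect is moving at 3.2 m/s toward the emitter.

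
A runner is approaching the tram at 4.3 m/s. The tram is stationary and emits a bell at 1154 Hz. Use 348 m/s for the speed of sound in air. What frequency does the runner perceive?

1168 Hz

Only the observer moves, toward the source, so f' = f · (v + v_o)/v.
f' = 1154 × (348 + 4.3)/348 = 1154 × 352.3/348 ≈ 1168 Hz.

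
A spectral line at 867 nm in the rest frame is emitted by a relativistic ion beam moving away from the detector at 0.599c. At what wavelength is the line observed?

Relativistic Doppler for wavelength: λ' = λ₀ · √((1 + β)/(1 − β)).
λ' = 867 × √(1.5990/0.4010) = 867 × 1.99688 ≈ 1731.3 nm.

1731.3 nm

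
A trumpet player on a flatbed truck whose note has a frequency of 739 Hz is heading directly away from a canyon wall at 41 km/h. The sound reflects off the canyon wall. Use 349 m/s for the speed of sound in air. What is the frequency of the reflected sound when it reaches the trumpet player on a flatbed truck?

41 km/h = 11.39 m/s.
The canyon wall receives the sound from a moving source: f₁ = f₀ · v/(v + v_e) = 739 × 349/360.39 ≈ 716 Hz.
On the return leg the trumpet player on a flatbed truck is a moving observer: f₂ = f₁ · (v − v_e)/v = 716 × 337.61/349 ≈ 692 Hz.

692 Hz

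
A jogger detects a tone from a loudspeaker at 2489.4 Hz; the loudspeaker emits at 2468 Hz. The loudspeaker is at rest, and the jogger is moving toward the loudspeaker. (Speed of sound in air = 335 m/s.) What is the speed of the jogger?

2.90 m/s

f' = f · (v + v_o)/v ⇒ v_o = v · |f'/f − 1|.
v_o = 335 × |2489.4/2468 − 1| = 335 × 0.008671 ≈ 2.90 m/s.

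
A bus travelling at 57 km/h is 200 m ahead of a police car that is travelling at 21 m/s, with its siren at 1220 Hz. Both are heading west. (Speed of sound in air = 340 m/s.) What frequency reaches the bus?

1240 Hz

57 km/h = 15.83 m/s.
The bus is ahead, so the police car is moving toward it while the bus is moving away from the police car.
Both move, so f' = f · (v − v_o)/(v − v_s).
f' = 1220 × (340 − 15.83)/(340 − 21) = 1220 × 324.17/319 ≈ 1240 Hz.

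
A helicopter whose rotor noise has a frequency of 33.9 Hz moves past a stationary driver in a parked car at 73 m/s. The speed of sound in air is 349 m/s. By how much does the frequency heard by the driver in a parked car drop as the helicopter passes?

14.8 Hz

Approaching: f₁ = f · v/(v − v_s) = 33.9 × 349/276 ≈ 42.9 Hz.
Receding: f₂ = f · v/(v + v_s) = 33.9 × 349/422 ≈ 28.0 Hz.
Drop: f₁ − f₂ = 2f·v·v_s/(v² − v_s²) = 2 × 33.9 × 349 × 73/(349² − 73²) ≈ 14.8 Hz.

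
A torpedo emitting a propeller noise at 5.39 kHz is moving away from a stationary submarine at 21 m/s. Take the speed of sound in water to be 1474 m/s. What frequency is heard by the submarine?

5.31 kHz

Moving source, stationary observer: f' = f · v/(v + v_s) since the source is receding.
f' = 5.39 × 1474/(1474 + 21) = 5.39 × 1474/1495 ≈ 5.31 kHz.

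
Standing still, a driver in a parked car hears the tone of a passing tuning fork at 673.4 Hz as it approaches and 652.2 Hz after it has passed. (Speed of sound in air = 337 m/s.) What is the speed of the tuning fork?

f₁/f₂ = (v + v_s)/(v − v_s), so v_s = v · (f₁ − f₂)/(f₁ + f₂).
v_s = 337 × (673.4 − 652.2)/(673.4 + 652.2) = 337 × 21.2/1325.6 ≈ 5.4 m/s.

5.4 m/s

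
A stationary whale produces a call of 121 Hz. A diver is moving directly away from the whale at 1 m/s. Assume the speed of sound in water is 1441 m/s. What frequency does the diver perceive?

121 Hz

Moving observer, stationary source: f' = f · (v − v_o)/v.
f' = 121 × (1441 − 1)/1441 = 121 × 1440/1441 ≈ 121 Hz.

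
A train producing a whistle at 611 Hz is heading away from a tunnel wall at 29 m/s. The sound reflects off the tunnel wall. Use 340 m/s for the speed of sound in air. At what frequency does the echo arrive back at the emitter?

515 Hz

The tunnel wall receives the sound from a moving source: f₁ = f₀ · v/(v + v_e) = 611 × 340/369 ≈ 563 Hz.
On the return leg the train is a moving observer: f₂ = f₁ · (v − v_e)/v = 563 × 311/340 ≈ 515 Hz.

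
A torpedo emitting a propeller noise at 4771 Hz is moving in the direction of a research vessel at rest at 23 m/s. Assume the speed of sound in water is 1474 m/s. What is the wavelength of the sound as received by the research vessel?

30.4 cm

Only the source moves, toward the listener, so f' = f · v/(v − v_s).
f' = 4771 × 1474/(1474 − 23) ≈ 4847 Hz.
λ' = v/f' = 1474/4846.63 ≈ 30.4 cm.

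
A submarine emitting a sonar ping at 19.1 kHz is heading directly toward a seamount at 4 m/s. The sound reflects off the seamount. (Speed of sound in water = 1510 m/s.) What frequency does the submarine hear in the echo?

The seamount receives the sound from a moving source: f₁ = f₀ · v/(v − v_e) = 19.1 × 1510/1506 ≈ 19.15 kHz.
On the return leg the submarine is a moving observer: f₂ = f₁ · (v + v_e)/v = 19.15 × 1514/1510 ≈ 19.20 kHz.
Equivalently f₂ = f₀ · (v + v_e)/(v − v_e).

19.20 kHz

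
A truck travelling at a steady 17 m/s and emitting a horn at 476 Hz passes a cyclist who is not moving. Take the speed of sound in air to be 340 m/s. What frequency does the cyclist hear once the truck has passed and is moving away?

453 Hz

Receding: f₂ = f · v/(v + v_s) = 476 × 340/357 ≈ 453 Hz.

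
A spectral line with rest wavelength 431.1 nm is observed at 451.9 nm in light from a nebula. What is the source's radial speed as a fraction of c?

0.047c

λ'/λ₀ = 1.0482 > 1 (redshift), so the source is receding.
λ'/λ₀ = √((1 + β)/(1 − β)) for a receding source ⇒ β = (r² − 1)/(r² + 1) with r = λ'/λ₀.
β = (1.0988 − 1)/(1.0988 + 1) ≈ 0.047.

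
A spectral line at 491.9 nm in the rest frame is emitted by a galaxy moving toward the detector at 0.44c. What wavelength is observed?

306.8 nm

Relativistic Doppler for wavelength: λ' = λ₀ · √((1 − β)/(1 + β)).
λ' = 491.9 × √(0.5600/1.4400) = 491.9 × 0.62361 ≈ 306.8 nm.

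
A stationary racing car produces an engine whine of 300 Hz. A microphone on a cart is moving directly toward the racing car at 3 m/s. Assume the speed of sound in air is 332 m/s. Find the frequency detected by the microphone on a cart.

303 Hz

Moving observer, stationary source: f' = f · (v + v_o)/v.
f' = 300 × (332 + 3)/332 = 300 × 335/332 ≈ 303 Hz.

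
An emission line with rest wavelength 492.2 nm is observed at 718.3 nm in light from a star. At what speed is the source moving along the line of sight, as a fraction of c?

0.361

λ'/λ₀ = 1.4594 > 1 (redshift), so the source is receding.
λ'/λ₀ = √((1 + β)/(1 − β)) for a receding source ⇒ β = (r² − 1)/(r² + 1) with r = λ'/λ₀.
β = (2.1297 − 1)/(2.1297 + 1) ≈ 0.361.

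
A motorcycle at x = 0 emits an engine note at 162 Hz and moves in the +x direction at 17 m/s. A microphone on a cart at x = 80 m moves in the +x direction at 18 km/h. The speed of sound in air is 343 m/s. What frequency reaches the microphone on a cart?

168 Hz

18 km/h = 5 m/s.
The observer lies on the +x side, so the source is heading toward the observer and the observer is heading away from the source.
With source approaching and observer receding, f' = f · (v − v_o)/(v − v_s).
f' = 162 × (343 − 5)/(343 − 17) = 162 × 338/326 ≈ 168 Hz.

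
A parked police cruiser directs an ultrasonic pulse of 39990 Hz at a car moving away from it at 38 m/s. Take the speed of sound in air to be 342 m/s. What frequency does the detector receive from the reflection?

31992 Hz

At the car (a moving observer), f₁ = f₀ · (v − u)/v = 39990 × 304/342 ≈ 35547 Hz.
On reflection it acts as a source moving away from the stationary detector: f₂ = f₁ · v/(v + u) = 35547 × 342/380 ≈ 31992 Hz.
Equivalently f₂ = f₀ · (v − u)/(v + u).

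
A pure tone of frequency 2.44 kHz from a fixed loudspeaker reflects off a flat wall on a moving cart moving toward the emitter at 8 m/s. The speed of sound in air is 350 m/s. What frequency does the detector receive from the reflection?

The flat wall on a moving cart first receives the wave as a moving observer: f₁ = f₀ · (v + u)/v = 2.44 × (350 + 8)/350 ≈ 2.50 kHz.
On reflection it acts as a source moving toward the stationary detector: f₂ = f₁ · v/(v − u) = 2.50 × 350/342 ≈ 2.55 kHz.

2.55 kHz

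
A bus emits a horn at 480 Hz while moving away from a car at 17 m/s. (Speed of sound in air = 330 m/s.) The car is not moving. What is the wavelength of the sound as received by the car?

72.3 cm

With the source moving away from a stationary observer, f' = f · v/(v + v_s).
f' = 480 × 330/(330 + 17) ≈ 456 Hz.
λ' = v/f' = 330/456.484 ≈ 72.3 cm.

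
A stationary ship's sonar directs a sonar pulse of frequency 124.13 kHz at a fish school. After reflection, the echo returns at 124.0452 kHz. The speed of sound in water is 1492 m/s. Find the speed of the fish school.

0.51 m/s

Double Doppler shift off a moving reflector: f₂ = f₀ · (v + u)/(v − u) (u > 0 toward emitter).
Rearranging, u = v · (f₂ − f₀)/(f₂ + f₀) = 1492 × -0.0848/248.1752 ≈ -0.51 m/s.
So the fish school is moving at 0.51 m/s away from the emitter.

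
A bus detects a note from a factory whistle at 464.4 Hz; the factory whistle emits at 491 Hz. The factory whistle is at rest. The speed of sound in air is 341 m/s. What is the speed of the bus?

18.5 m/s

f' < f, so the bus is receding.
f' = f · (v − v_o)/v ⇒ v_o = v · |f'/f − 1|.
v_o = 341 × |464.4/491 − 1| = 341 × 0.05418 ≈ 18.5 m/s.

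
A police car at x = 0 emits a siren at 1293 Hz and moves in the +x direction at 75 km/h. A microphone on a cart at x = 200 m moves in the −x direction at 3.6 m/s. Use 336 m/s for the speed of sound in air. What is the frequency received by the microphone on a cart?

1393 Hz

75 km/h = 20.83 m/s.
The observer lies on the +x side, so the source is heading toward the observer and the observer is heading toward the source.
Both move, so f' = f · (v + v_o)/(v − v_s).
f' = 1293 × (336 + 3.6)/(336 − 20.83) = 1293 × 339.6/315.17 ≈ 1393 Hz.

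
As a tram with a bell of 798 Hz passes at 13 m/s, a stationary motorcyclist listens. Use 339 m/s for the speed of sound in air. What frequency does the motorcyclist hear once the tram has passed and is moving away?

Receding: f₂ = f · v/(v + v_s) = 798 × 339/352 ≈ 769 Hz.

769 Hz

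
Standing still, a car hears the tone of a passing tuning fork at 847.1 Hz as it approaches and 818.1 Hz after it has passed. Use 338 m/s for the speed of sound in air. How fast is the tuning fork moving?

5.9 m/s

f₁/f₂ = (v + v_s)/(v − v_s), so v_s = v · (f₁ − f₂)/(f₁ + f₂).
v_s = 338 × (847.1 − 818.1)/(847.1 + 818.1) = 338 × 29.0/1665.2 ≈ 5.9 m/s.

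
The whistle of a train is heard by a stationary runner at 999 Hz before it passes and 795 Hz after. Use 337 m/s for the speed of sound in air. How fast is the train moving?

f₁/f₂ = (v + v_s)/(v − v_s), so v_s = v · (f₁ − f₂)/(f₁ + f₂).
v_s = 337 × (999 − 795)/(999 + 795) = 337 × 204/1794 ≈ 38 m/s.

38 m/s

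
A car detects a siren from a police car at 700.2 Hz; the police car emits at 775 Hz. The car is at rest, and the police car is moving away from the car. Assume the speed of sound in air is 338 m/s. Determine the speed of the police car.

36 m/s

f' = f · v/(v + v_s) ⇒ v_s = v · |1 − f/f'|.
v_s = 338 × |1 − 775/700.2| = 338 × 0.1068 ≈ 36 m/s.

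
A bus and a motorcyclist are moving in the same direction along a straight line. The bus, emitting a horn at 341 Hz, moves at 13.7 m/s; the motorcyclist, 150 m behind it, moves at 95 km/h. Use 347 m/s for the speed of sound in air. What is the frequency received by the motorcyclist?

353 Hz

95 km/h = 26.39 m/s.
The motorcyclist is behind, so the bus is moving away from it while the motorcyclist is moving toward the bus.
General Doppler shift: f' = f · (v + v_o)/(v + v_s).
f' = 341 × (347 + 26.39)/(347 + 13.7) = 341 × 373.39/360.7 ≈ 353 Hz.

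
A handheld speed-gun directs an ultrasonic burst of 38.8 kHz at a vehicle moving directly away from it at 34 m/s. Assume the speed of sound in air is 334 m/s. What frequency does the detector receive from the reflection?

The vehicle first receives the wave as a moving observer: f₁ = f₀ · (v − u)/v = 38.8 × (334 − 34)/334 ≈ 34.9 kHz.
On reflection it acts as a source moving away from the stationary detector: f₂ = f₁ · v/(v + u) = 34.9 × 334/368 ≈ 31.6 kHz.

31.6 kHz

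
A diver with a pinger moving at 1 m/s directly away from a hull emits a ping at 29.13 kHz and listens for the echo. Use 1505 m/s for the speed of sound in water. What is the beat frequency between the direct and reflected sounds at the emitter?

The hull receives the sound from a moving source: f₁ = f₀ · v/(v + v_e) = 29.13 × 1505/1506 ≈ 29.1107 kHz.
On the return leg the diver with a pinger is a moving observer: f₂ = f₁ · (v − v_e)/v = 29.1107 × 1504/1505 ≈ 29.0913 kHz.
Beat against the emitted tone (with f₀ = 29130 Hz): |f₂ − f₀| = 2v_e·f₀/(v + v_e) = 2 × 1 × 29130/1506 ≈ 38.7 Hz.

38.7 Hz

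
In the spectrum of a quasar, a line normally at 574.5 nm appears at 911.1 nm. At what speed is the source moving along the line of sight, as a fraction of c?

0.431c

λ'/λ₀ = 1.5859 > 1 (redshift), so the source is receding.
λ'/λ₀ = √((1 + β)/(1 − β)) for a receding source ⇒ β = (r² − 1)/(r² + 1) with r = λ'/λ₀.
β = (2.5151 − 1)/(2.5151 + 1) ≈ 0.431.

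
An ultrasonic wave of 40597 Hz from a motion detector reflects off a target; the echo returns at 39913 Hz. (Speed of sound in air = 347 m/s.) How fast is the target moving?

Double Doppler shift off a moving reflector: f₂ = f₀ · (v + u)/(v − u) (u > 0 toward emitter).
Rearranging, u = v · (f₂ − f₀)/(f₂ + f₀) = 347 × -684/80510 ≈ -2.95 m/s.
So the target is moving at 2.95 m/s away from the emitter.

2.95 m/s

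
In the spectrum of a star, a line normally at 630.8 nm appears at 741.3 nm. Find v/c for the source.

0.160

λ'/λ₀ = 1.1752 > 1 (redshift), so the source is receding.
λ'/λ₀ = √((1 + β)/(1 − β)) for a receding source ⇒ β = (r² − 1)/(r² + 1) with r = λ'/λ₀.
β = (1.3810 − 1)/(1.3810 + 1) ≈ 0.160.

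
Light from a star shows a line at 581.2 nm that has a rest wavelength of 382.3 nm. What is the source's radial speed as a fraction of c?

0.396c

λ'/λ₀ = 1.5203 > 1 (redshift), so the source is receding.
λ'/λ₀ = √((1 + β)/(1 − β)) for a receding source ⇒ β = (r² − 1)/(r² + 1) with r = λ'/λ₀.
β = (2.3112 − 1)/(2.3112 + 1) ≈ 0.396.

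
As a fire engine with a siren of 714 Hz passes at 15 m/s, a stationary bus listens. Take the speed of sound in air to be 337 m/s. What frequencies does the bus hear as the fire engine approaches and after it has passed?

Approaching: f₁ = f · v/(v − v_s) = 714 × 337/322 ≈ 747 Hz.
Receding: f₂ = f · v/(v + v_s) = 714 × 337/352 ≈ 684 Hz.

747 Hz approaching; 684 Hz receding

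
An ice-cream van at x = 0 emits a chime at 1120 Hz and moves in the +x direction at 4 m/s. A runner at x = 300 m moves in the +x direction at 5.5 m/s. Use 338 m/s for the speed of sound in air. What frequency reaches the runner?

The observer lies on the +x side, so the source is heading toward the observer and the observer is heading away from the source.
Both move, so f' = f · (v − v_o)/(v − v_s).
f' = 1120 × (338 − 5.5)/(338 − 4) = 1120 × 332.5/334 ≈ 1115 Hz.

1115 Hz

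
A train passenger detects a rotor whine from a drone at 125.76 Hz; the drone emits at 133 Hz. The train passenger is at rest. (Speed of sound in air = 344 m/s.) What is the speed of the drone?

f' < f, so the drone is receding.
f' = f · v/(v + v_s) ⇒ v_s = v · |1 − f/f'|.
v_s = 344 × |1 − 133/125.76| = 344 × 0.05757 ≈ 19.8 m/s.

19.8 m/s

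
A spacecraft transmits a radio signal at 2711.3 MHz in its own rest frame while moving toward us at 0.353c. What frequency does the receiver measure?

3920.8 MHz

Relativistic Doppler for frequency: f' = f₀ · √((1 + β)/(1 − β)).
f' = 2711.3 × √(1.3530/0.6470) = 2711.3 × 1.44609 ≈ 3920.8 MHz.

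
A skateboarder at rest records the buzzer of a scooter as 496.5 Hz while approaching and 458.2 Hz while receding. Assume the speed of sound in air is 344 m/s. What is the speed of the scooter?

f₁/f₂ = (v + v_s)/(v − v_s), so v_s = v · (f₁ − f₂)/(f₁ + f₂).
v_s = 344 × (496.5 − 458.2)/(496.5 + 458.2) = 344 × 38.3/954.7 ≈ 13.8 m/s.

13.8 m/s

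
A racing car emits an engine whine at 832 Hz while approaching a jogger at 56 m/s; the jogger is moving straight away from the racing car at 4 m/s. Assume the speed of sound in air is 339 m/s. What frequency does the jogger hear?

985 Hz

General Doppler shift: f' = f · (v − v_o)/(v − v_s).
f' = 832 × (339 − 4)/(339 − 56) = 832 × 335/283 ≈ 985 Hz.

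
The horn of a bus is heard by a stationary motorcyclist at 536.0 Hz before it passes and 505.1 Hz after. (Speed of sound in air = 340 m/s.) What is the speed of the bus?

10.1 m/s

f₁/f₂ = (v + v_s)/(v − v_s), so v_s = v · (f₁ − f₂)/(f₁ + f₂).
v_s = 340 × (536.0 − 505.1)/(536.0 + 505.1) = 340 × 30.9/1041.1 ≈ 10.1 m/s.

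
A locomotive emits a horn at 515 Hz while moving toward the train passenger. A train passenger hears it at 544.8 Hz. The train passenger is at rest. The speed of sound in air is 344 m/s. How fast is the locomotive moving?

18.8 m/s

f' = f · v/(v − v_s) ⇒ v_s = v · |1 − f/f'|.
v_s = 344 × |1 − 515/544.8| = 344 × 0.0547 ≈ 18.8 m/s.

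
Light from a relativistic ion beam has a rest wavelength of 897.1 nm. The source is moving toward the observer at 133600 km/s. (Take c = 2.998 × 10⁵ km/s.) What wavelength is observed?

β = v/c = 133600/299800 = 0.4456.
Relativistic Doppler for wavelength: λ' = λ₀ · √((1 − β)/(1 + β)).
λ' = 897.1 × √(0.5544/1.4456) = 897.1 × 0.61926 ≈ 555.5 nm.

555.5 nm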